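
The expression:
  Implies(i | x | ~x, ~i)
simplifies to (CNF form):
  ~i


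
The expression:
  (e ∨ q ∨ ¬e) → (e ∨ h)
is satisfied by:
  {e: True, h: True}
  {e: True, h: False}
  {h: True, e: False}


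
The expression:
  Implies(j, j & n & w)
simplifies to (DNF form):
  ~j | (n & w)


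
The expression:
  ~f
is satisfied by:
  {f: False}


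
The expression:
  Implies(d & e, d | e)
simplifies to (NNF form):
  True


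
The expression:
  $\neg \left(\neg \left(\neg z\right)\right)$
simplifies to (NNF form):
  $\neg z$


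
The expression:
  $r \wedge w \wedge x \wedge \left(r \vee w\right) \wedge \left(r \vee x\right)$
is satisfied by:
  {r: True, w: True, x: True}


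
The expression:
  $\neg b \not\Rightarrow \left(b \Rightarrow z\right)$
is never true.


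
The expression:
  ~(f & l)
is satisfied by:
  {l: False, f: False}
  {f: True, l: False}
  {l: True, f: False}


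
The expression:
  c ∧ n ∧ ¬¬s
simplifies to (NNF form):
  c ∧ n ∧ s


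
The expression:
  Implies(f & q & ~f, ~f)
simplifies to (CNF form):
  True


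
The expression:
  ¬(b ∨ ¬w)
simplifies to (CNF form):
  w ∧ ¬b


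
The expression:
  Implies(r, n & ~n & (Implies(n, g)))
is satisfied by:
  {r: False}


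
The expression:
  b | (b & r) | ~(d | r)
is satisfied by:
  {b: True, r: False, d: False}
  {b: True, d: True, r: False}
  {b: True, r: True, d: False}
  {b: True, d: True, r: True}
  {d: False, r: False, b: False}


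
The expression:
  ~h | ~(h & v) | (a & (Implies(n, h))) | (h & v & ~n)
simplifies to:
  a | ~h | ~n | ~v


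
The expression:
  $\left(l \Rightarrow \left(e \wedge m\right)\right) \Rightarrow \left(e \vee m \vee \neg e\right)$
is always true.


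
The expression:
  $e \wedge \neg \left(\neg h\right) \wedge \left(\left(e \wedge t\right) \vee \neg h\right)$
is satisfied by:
  {t: True, e: True, h: True}


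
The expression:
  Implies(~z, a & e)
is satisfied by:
  {a: True, z: True, e: True}
  {a: True, z: True, e: False}
  {z: True, e: True, a: False}
  {z: True, e: False, a: False}
  {a: True, e: True, z: False}


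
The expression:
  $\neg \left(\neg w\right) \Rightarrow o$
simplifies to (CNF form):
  $o \vee \neg w$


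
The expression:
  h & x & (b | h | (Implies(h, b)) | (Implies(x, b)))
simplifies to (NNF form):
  h & x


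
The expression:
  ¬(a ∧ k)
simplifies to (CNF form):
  ¬a ∨ ¬k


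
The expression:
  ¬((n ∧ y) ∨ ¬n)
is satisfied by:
  {n: True, y: False}


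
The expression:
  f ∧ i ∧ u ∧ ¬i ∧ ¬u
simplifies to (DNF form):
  False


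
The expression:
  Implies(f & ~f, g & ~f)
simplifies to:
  True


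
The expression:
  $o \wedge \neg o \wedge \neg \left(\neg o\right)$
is never true.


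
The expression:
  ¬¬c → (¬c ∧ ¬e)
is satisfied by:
  {c: False}


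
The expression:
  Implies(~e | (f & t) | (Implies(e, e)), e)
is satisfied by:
  {e: True}


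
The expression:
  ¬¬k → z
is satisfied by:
  {z: True, k: False}
  {k: False, z: False}
  {k: True, z: True}


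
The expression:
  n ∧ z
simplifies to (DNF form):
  n ∧ z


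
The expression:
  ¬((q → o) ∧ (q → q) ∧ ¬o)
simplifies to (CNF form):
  o ∨ q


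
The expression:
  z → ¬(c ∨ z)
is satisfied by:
  {z: False}


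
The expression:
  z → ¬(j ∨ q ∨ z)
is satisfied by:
  {z: False}


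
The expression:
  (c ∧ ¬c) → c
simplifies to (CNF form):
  True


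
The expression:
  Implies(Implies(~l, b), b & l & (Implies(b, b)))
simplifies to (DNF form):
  (b & l) | (~b & ~l)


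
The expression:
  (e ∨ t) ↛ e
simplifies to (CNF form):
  t ∧ ¬e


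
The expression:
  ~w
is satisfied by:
  {w: False}


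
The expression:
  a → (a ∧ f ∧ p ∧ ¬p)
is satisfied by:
  {a: False}


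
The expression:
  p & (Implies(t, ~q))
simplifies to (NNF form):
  p & (~q | ~t)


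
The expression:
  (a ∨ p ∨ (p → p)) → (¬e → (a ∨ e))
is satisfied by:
  {a: True, e: True}
  {a: True, e: False}
  {e: True, a: False}


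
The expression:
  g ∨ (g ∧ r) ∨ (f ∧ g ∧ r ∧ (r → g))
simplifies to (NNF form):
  g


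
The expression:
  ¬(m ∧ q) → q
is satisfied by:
  {q: True}


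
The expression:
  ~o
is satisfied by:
  {o: False}


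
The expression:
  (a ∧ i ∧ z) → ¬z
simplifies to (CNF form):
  ¬a ∨ ¬i ∨ ¬z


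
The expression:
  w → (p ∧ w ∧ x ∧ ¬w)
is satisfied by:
  {w: False}


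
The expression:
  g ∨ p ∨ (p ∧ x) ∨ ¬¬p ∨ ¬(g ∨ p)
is always true.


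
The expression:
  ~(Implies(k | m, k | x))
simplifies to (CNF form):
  m & ~k & ~x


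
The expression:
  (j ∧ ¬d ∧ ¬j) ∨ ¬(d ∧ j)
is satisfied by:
  {d: False, j: False}
  {j: True, d: False}
  {d: True, j: False}


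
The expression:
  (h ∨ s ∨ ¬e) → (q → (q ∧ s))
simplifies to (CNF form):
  (e ∨ s ∨ ¬q) ∧ (s ∨ ¬h ∨ ¬q)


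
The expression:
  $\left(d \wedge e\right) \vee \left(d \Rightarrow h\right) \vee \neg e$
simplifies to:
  $\text{True}$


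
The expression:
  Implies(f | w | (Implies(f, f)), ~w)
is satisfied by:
  {w: False}


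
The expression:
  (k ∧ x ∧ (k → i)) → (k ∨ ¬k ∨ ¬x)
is always true.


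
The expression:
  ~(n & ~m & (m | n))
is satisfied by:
  {m: True, n: False}
  {n: False, m: False}
  {n: True, m: True}


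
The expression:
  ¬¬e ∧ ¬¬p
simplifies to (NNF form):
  e ∧ p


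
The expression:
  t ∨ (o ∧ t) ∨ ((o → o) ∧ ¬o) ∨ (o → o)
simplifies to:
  True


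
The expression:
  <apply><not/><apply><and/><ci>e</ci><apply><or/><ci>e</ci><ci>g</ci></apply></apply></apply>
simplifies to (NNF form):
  <apply><not/><ci>e</ci></apply>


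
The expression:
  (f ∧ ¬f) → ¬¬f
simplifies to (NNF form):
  True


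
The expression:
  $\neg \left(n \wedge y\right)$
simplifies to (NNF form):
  $\neg n \vee \neg y$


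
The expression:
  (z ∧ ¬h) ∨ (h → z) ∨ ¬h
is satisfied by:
  {z: True, h: False}
  {h: False, z: False}
  {h: True, z: True}


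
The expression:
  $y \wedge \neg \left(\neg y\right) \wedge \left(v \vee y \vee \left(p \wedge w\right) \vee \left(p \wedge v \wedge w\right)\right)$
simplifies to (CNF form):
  $y$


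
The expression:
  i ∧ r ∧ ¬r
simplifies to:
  False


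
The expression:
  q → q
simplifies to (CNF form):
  True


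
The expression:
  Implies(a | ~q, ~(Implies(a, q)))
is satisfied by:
  {q: True, a: False}
  {a: True, q: False}


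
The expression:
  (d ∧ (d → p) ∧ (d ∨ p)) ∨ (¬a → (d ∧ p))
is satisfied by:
  {a: True, d: True, p: True}
  {a: True, d: True, p: False}
  {a: True, p: True, d: False}
  {a: True, p: False, d: False}
  {d: True, p: True, a: False}


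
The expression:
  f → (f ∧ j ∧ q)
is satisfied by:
  {j: True, q: True, f: False}
  {j: True, q: False, f: False}
  {q: True, j: False, f: False}
  {j: False, q: False, f: False}
  {f: True, j: True, q: True}


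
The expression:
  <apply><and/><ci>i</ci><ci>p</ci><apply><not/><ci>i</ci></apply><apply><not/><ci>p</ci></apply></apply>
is never true.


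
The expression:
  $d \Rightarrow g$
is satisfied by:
  {g: True, d: False}
  {d: False, g: False}
  {d: True, g: True}


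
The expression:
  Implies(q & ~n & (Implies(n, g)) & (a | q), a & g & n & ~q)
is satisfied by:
  {n: True, q: False}
  {q: False, n: False}
  {q: True, n: True}


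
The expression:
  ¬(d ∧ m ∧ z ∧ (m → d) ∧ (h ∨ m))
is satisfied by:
  {m: False, z: False, d: False}
  {d: True, m: False, z: False}
  {z: True, m: False, d: False}
  {d: True, z: True, m: False}
  {m: True, d: False, z: False}
  {d: True, m: True, z: False}
  {z: True, m: True, d: False}


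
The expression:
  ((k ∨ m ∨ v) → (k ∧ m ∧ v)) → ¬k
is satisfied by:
  {k: False, m: False, v: False}
  {v: True, k: False, m: False}
  {m: True, k: False, v: False}
  {v: True, m: True, k: False}
  {k: True, v: False, m: False}
  {v: True, k: True, m: False}
  {m: True, k: True, v: False}


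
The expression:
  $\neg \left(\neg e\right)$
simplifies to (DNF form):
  $e$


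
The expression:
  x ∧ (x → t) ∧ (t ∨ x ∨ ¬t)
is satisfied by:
  {t: True, x: True}


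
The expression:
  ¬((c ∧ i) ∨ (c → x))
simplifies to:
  c ∧ ¬i ∧ ¬x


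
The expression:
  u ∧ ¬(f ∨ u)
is never true.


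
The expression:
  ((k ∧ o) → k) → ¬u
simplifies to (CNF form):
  ¬u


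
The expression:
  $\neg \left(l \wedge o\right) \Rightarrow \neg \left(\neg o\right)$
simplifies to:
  $o$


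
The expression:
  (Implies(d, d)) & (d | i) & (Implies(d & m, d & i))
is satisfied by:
  {i: True, d: True, m: False}
  {i: True, m: False, d: False}
  {i: True, d: True, m: True}
  {i: True, m: True, d: False}
  {d: True, m: False, i: False}


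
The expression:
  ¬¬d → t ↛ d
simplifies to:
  ¬d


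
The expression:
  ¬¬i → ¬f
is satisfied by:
  {i: False, f: False}
  {f: True, i: False}
  {i: True, f: False}


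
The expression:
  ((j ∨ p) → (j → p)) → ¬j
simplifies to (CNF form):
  ¬j ∨ ¬p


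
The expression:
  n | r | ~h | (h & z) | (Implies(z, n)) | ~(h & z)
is always true.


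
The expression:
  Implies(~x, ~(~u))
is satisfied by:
  {x: True, u: True}
  {x: True, u: False}
  {u: True, x: False}


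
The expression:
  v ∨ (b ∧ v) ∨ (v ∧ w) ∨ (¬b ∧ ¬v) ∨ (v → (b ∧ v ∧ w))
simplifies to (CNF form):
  True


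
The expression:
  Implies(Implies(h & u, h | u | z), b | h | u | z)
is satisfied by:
  {b: True, z: True, u: True, h: True}
  {b: True, z: True, u: True, h: False}
  {b: True, z: True, h: True, u: False}
  {b: True, z: True, h: False, u: False}
  {b: True, u: True, h: True, z: False}
  {b: True, u: True, h: False, z: False}
  {b: True, u: False, h: True, z: False}
  {b: True, u: False, h: False, z: False}
  {z: True, u: True, h: True, b: False}
  {z: True, u: True, h: False, b: False}
  {z: True, h: True, u: False, b: False}
  {z: True, h: False, u: False, b: False}
  {u: True, h: True, z: False, b: False}
  {u: True, z: False, h: False, b: False}
  {h: True, z: False, u: False, b: False}


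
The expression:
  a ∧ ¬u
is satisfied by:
  {a: True, u: False}


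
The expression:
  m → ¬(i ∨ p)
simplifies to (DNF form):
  (¬i ∧ ¬p) ∨ ¬m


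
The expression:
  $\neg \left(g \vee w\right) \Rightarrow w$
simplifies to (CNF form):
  $g \vee w$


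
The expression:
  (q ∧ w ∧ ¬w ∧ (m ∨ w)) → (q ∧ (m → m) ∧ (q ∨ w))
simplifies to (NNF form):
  True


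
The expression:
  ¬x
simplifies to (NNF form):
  ¬x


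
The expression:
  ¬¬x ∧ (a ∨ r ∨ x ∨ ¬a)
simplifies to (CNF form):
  x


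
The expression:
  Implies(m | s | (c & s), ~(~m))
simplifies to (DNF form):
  m | ~s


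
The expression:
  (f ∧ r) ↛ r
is never true.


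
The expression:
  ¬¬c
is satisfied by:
  {c: True}


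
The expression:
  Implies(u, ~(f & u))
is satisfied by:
  {u: False, f: False}
  {f: True, u: False}
  {u: True, f: False}


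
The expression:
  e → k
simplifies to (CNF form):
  k ∨ ¬e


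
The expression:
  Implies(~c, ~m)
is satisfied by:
  {c: True, m: False}
  {m: False, c: False}
  {m: True, c: True}


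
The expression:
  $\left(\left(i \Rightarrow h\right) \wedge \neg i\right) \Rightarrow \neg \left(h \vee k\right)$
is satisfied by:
  {i: True, h: False, k: False}
  {i: True, k: True, h: False}
  {i: True, h: True, k: False}
  {i: True, k: True, h: True}
  {k: False, h: False, i: False}


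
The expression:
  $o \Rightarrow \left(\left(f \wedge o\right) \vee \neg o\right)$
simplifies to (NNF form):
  $f \vee \neg o$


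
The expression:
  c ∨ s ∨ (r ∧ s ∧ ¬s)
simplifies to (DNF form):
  c ∨ s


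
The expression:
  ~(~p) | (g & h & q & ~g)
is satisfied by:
  {p: True}


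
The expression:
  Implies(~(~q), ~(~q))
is always true.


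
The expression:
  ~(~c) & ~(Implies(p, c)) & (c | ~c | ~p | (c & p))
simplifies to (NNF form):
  False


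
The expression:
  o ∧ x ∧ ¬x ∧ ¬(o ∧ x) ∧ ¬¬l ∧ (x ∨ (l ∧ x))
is never true.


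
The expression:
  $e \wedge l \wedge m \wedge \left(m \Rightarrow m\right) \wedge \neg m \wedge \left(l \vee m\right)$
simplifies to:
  $\text{False}$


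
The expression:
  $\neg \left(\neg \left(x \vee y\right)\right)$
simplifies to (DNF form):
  $x \vee y$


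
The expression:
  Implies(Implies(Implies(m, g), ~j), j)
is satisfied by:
  {j: True}


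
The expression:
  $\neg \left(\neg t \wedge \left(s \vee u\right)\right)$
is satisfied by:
  {t: True, u: False, s: False}
  {t: True, s: True, u: False}
  {t: True, u: True, s: False}
  {t: True, s: True, u: True}
  {s: False, u: False, t: False}


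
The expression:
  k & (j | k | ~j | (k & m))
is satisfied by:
  {k: True}


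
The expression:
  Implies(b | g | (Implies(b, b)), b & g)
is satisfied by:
  {b: True, g: True}


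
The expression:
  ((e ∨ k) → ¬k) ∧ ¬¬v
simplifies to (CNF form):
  v ∧ ¬k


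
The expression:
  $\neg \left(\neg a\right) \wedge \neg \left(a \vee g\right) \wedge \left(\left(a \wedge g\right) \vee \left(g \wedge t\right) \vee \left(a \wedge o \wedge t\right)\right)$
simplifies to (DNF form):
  $\text{False}$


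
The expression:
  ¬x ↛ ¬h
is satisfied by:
  {h: True, x: False}


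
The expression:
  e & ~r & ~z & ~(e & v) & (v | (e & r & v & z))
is never true.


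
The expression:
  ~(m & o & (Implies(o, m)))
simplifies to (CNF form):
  ~m | ~o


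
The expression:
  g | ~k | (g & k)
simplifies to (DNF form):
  g | ~k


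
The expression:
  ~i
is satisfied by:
  {i: False}


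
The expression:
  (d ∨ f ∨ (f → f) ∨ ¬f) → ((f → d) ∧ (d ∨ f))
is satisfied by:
  {d: True}


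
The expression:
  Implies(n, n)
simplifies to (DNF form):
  True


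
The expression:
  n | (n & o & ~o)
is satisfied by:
  {n: True}


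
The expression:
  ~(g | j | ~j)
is never true.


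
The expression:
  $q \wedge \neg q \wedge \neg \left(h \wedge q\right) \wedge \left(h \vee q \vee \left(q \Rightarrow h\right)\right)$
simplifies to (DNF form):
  $\text{False}$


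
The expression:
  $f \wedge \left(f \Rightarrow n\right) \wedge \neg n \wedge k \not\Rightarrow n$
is never true.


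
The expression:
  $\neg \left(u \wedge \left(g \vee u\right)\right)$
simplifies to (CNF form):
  $\neg u$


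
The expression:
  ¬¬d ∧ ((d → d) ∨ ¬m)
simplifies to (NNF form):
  d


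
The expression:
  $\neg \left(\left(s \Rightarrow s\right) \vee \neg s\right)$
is never true.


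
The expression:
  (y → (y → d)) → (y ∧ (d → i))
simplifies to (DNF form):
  (i ∧ y) ∨ (y ∧ ¬d)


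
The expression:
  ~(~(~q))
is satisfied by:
  {q: False}


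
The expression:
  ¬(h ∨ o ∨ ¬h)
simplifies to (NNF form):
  False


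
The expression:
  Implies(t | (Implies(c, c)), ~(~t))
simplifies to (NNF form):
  t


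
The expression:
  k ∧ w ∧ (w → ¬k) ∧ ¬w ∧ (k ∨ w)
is never true.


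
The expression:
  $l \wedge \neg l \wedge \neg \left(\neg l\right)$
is never true.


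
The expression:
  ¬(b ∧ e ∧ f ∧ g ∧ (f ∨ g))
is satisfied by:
  {g: False, e: False, b: False, f: False}
  {f: True, g: False, e: False, b: False}
  {b: True, g: False, e: False, f: False}
  {f: True, b: True, g: False, e: False}
  {e: True, f: False, g: False, b: False}
  {f: True, e: True, g: False, b: False}
  {b: True, e: True, f: False, g: False}
  {f: True, b: True, e: True, g: False}
  {g: True, b: False, e: False, f: False}
  {f: True, g: True, b: False, e: False}
  {b: True, g: True, f: False, e: False}
  {f: True, b: True, g: True, e: False}
  {e: True, g: True, b: False, f: False}
  {f: True, e: True, g: True, b: False}
  {b: True, e: True, g: True, f: False}


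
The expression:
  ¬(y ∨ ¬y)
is never true.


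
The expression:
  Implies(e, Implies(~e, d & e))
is always true.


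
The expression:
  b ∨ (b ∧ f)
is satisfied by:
  {b: True}


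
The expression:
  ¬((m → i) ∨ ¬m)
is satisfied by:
  {m: True, i: False}


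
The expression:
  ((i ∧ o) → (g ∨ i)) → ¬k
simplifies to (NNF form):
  ¬k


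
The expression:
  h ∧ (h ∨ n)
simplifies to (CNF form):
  h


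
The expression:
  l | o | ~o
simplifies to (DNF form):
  True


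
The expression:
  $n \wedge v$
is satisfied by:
  {n: True, v: True}


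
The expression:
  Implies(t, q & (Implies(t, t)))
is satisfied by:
  {q: True, t: False}
  {t: False, q: False}
  {t: True, q: True}


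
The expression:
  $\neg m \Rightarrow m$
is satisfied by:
  {m: True}


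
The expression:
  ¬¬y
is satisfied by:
  {y: True}


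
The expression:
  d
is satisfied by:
  {d: True}


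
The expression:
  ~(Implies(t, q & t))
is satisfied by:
  {t: True, q: False}


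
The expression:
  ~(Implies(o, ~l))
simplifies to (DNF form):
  l & o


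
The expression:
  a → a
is always true.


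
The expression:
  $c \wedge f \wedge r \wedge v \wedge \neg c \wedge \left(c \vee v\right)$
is never true.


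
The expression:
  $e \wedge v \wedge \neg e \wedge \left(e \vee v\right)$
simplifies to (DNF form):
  $\text{False}$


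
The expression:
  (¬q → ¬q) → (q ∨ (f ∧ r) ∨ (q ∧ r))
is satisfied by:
  {q: True, f: True, r: True}
  {q: True, f: True, r: False}
  {q: True, r: True, f: False}
  {q: True, r: False, f: False}
  {f: True, r: True, q: False}


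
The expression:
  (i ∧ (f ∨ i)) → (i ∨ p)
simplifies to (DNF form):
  True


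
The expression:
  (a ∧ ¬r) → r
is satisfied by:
  {r: True, a: False}
  {a: False, r: False}
  {a: True, r: True}


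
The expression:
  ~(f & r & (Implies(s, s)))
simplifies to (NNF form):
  ~f | ~r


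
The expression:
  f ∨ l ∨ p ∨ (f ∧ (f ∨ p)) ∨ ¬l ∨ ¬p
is always true.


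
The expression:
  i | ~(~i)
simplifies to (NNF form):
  i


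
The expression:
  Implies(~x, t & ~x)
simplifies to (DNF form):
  t | x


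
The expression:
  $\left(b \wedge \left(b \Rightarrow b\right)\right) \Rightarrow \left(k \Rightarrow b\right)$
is always true.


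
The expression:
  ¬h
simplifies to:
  ¬h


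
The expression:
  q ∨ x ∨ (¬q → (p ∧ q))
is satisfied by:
  {x: True, q: True}
  {x: True, q: False}
  {q: True, x: False}


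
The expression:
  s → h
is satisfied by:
  {h: True, s: False}
  {s: False, h: False}
  {s: True, h: True}


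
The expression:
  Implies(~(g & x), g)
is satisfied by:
  {g: True}


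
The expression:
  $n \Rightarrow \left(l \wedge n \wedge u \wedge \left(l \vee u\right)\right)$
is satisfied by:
  {u: True, l: True, n: False}
  {u: True, l: False, n: False}
  {l: True, u: False, n: False}
  {u: False, l: False, n: False}
  {n: True, u: True, l: True}


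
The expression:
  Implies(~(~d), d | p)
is always true.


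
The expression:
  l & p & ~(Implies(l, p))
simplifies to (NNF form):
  False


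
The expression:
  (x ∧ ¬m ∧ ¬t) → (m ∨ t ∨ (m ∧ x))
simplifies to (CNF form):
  m ∨ t ∨ ¬x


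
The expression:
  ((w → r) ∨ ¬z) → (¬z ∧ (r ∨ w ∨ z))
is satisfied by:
  {w: True, z: False, r: False}
  {r: True, w: True, z: False}
  {r: True, z: False, w: False}
  {w: True, z: True, r: False}


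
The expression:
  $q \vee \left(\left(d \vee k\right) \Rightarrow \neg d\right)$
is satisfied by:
  {q: True, d: False}
  {d: False, q: False}
  {d: True, q: True}


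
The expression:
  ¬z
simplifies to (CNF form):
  ¬z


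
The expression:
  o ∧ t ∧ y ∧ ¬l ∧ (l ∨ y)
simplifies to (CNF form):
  o ∧ t ∧ y ∧ ¬l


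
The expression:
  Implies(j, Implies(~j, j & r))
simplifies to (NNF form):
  True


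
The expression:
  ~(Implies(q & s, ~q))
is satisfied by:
  {s: True, q: True}


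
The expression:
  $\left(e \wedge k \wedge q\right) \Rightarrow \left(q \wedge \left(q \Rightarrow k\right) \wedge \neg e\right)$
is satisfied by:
  {k: False, q: False, e: False}
  {e: True, k: False, q: False}
  {q: True, k: False, e: False}
  {e: True, q: True, k: False}
  {k: True, e: False, q: False}
  {e: True, k: True, q: False}
  {q: True, k: True, e: False}


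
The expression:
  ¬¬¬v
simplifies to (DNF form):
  ¬v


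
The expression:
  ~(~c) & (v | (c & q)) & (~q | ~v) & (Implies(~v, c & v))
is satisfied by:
  {c: True, v: True, q: False}


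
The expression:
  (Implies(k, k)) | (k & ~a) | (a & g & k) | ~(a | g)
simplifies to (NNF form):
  True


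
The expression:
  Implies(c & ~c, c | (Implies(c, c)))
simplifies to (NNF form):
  True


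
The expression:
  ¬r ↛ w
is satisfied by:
  {r: False, w: False}


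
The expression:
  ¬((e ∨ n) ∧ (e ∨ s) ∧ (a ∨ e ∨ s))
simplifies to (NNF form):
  ¬e ∧ (¬n ∨ ¬s)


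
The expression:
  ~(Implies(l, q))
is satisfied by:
  {l: True, q: False}


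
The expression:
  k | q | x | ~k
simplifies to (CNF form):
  True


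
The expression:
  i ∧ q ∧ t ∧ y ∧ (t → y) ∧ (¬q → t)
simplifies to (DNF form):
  i ∧ q ∧ t ∧ y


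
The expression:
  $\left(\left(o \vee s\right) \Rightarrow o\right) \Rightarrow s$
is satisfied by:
  {s: True}


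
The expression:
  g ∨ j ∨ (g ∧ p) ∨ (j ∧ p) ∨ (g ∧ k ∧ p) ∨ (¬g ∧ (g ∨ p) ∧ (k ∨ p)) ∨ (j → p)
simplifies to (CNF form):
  True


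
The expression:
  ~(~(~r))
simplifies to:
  ~r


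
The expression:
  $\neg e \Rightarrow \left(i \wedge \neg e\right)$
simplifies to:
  $e \vee i$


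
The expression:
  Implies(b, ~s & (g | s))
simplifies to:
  ~b | (g & ~s)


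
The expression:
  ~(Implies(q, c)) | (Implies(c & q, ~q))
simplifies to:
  ~c | ~q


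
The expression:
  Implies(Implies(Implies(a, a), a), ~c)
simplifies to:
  ~a | ~c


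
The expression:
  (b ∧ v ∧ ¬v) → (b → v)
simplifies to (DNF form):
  True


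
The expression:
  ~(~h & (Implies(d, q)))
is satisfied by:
  {d: True, h: True, q: False}
  {h: True, q: False, d: False}
  {d: True, h: True, q: True}
  {h: True, q: True, d: False}
  {d: True, q: False, h: False}


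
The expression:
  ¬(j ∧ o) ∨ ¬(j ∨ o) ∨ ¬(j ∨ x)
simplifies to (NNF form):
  ¬j ∨ ¬o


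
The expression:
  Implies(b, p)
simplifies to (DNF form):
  p | ~b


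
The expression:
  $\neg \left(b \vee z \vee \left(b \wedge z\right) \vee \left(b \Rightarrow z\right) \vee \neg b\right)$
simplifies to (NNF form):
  $\text{False}$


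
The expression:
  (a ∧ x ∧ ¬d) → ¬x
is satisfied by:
  {d: True, x: False, a: False}
  {x: False, a: False, d: False}
  {a: True, d: True, x: False}
  {a: True, x: False, d: False}
  {d: True, x: True, a: False}
  {x: True, d: False, a: False}
  {a: True, x: True, d: True}


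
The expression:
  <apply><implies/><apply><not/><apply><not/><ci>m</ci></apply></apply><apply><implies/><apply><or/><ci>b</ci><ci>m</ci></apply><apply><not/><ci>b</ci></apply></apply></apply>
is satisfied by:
  {m: False, b: False}
  {b: True, m: False}
  {m: True, b: False}


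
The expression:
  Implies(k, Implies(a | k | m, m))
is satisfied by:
  {m: True, k: False}
  {k: False, m: False}
  {k: True, m: True}


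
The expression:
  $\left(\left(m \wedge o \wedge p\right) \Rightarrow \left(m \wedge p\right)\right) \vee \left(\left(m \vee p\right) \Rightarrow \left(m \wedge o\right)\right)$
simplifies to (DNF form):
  $\text{True}$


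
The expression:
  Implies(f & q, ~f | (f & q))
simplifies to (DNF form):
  True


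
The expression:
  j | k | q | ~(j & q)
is always true.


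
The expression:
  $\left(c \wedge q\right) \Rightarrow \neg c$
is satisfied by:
  {c: False, q: False}
  {q: True, c: False}
  {c: True, q: False}


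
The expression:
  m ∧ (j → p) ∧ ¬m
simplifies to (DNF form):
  False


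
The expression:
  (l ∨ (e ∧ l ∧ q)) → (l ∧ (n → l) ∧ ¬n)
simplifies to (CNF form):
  ¬l ∨ ¬n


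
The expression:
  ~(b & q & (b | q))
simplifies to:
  ~b | ~q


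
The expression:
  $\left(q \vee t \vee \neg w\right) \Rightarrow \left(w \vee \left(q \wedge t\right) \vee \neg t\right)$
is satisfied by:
  {q: True, w: True, t: False}
  {q: True, w: False, t: False}
  {w: True, q: False, t: False}
  {q: False, w: False, t: False}
  {q: True, t: True, w: True}
  {q: True, t: True, w: False}
  {t: True, w: True, q: False}


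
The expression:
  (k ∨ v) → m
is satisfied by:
  {m: True, k: False, v: False}
  {m: True, v: True, k: False}
  {m: True, k: True, v: False}
  {m: True, v: True, k: True}
  {v: False, k: False, m: False}


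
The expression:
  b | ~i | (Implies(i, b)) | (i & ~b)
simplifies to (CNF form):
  True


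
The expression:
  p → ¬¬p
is always true.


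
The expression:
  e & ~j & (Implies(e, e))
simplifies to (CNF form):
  e & ~j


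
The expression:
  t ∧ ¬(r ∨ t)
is never true.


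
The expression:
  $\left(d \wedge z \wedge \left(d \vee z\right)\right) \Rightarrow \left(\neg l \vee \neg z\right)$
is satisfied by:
  {l: False, z: False, d: False}
  {d: True, l: False, z: False}
  {z: True, l: False, d: False}
  {d: True, z: True, l: False}
  {l: True, d: False, z: False}
  {d: True, l: True, z: False}
  {z: True, l: True, d: False}


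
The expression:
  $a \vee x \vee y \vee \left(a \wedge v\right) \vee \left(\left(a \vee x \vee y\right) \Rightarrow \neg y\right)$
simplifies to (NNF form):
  $\text{True}$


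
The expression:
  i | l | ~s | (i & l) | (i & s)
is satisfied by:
  {i: True, l: True, s: False}
  {i: True, s: False, l: False}
  {l: True, s: False, i: False}
  {l: False, s: False, i: False}
  {i: True, l: True, s: True}
  {i: True, s: True, l: False}
  {l: True, s: True, i: False}


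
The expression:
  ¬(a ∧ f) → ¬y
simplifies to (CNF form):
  (a ∨ ¬y) ∧ (f ∨ ¬y)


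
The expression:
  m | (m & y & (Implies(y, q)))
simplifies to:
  m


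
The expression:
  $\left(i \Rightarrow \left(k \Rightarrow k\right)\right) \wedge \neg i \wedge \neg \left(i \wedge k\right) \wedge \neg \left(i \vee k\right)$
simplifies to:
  $\neg i \wedge \neg k$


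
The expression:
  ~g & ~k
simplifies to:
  ~g & ~k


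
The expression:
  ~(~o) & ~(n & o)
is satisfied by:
  {o: True, n: False}


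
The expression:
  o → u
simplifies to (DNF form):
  u ∨ ¬o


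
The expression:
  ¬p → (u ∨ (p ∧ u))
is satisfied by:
  {u: True, p: True}
  {u: True, p: False}
  {p: True, u: False}


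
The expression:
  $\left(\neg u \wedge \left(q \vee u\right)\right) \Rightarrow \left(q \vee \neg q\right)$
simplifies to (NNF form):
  $\text{True}$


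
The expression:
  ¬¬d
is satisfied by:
  {d: True}


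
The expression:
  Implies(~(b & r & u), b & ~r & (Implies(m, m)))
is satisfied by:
  {b: True, u: True, r: False}
  {b: True, u: False, r: False}
  {b: True, r: True, u: True}


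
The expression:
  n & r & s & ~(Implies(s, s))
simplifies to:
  False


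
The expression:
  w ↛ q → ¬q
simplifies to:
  True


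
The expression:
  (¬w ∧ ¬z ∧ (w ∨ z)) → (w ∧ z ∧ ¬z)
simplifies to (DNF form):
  True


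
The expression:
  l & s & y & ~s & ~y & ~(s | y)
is never true.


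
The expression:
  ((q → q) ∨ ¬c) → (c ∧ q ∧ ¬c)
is never true.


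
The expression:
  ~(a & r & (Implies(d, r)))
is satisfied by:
  {a: False, r: False}
  {r: True, a: False}
  {a: True, r: False}


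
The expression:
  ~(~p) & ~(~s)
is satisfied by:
  {p: True, s: True}


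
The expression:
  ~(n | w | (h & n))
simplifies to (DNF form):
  ~n & ~w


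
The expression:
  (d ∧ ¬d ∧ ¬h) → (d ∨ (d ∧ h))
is always true.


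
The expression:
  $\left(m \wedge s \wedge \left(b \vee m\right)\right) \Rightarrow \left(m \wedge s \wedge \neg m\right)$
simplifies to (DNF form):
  $\neg m \vee \neg s$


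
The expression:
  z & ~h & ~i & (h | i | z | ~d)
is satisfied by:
  {z: True, i: False, h: False}


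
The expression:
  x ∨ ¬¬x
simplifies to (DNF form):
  x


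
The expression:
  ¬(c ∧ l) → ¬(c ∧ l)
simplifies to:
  True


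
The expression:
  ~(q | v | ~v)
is never true.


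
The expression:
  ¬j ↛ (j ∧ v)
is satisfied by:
  {j: False}


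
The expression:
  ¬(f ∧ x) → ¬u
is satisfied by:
  {f: True, x: True, u: False}
  {f: True, x: False, u: False}
  {x: True, f: False, u: False}
  {f: False, x: False, u: False}
  {u: True, f: True, x: True}


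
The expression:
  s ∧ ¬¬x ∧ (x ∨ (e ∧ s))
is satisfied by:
  {s: True, x: True}


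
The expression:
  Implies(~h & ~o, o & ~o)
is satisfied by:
  {o: True, h: True}
  {o: True, h: False}
  {h: True, o: False}


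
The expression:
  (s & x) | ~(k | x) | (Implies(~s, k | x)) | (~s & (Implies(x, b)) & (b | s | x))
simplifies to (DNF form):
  True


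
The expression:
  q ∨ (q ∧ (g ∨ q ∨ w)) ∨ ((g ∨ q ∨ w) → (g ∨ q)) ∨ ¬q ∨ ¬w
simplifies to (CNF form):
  True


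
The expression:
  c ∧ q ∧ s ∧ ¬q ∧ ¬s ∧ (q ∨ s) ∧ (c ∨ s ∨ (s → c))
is never true.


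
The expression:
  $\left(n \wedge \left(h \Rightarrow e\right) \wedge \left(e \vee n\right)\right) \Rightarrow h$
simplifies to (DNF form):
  $h \vee \neg n$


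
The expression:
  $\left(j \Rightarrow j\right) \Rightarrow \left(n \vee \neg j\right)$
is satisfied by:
  {n: True, j: False}
  {j: False, n: False}
  {j: True, n: True}


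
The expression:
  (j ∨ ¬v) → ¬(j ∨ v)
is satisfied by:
  {j: False}


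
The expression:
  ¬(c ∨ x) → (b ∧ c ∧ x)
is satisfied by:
  {x: True, c: True}
  {x: True, c: False}
  {c: True, x: False}


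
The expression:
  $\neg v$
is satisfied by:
  {v: False}


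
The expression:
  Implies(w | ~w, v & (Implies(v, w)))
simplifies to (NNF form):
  v & w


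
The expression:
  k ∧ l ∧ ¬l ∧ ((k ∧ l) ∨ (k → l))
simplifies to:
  False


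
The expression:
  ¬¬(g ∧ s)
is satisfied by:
  {s: True, g: True}


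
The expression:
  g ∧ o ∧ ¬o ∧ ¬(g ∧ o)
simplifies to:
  False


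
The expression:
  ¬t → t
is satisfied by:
  {t: True}


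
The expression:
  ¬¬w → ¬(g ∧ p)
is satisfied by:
  {p: False, g: False, w: False}
  {w: True, p: False, g: False}
  {g: True, p: False, w: False}
  {w: True, g: True, p: False}
  {p: True, w: False, g: False}
  {w: True, p: True, g: False}
  {g: True, p: True, w: False}


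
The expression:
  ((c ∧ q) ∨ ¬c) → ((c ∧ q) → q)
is always true.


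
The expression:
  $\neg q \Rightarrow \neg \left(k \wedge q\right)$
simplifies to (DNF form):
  $\text{True}$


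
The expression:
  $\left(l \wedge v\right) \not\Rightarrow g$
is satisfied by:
  {v: True, l: True, g: False}


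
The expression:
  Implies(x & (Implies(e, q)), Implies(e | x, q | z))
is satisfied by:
  {q: True, z: True, e: True, x: False}
  {q: True, z: True, e: False, x: False}
  {q: True, e: True, z: False, x: False}
  {q: True, e: False, z: False, x: False}
  {z: True, e: True, q: False, x: False}
  {z: True, e: False, q: False, x: False}
  {e: True, q: False, z: False, x: False}
  {e: False, q: False, z: False, x: False}
  {x: True, q: True, z: True, e: True}
  {x: True, q: True, z: True, e: False}
  {x: True, q: True, e: True, z: False}
  {x: True, q: True, e: False, z: False}
  {x: True, z: True, e: True, q: False}
  {x: True, z: True, e: False, q: False}
  {x: True, e: True, z: False, q: False}


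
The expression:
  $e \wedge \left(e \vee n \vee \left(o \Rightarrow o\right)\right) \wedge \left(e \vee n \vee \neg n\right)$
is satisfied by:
  {e: True}


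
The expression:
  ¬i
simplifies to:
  ¬i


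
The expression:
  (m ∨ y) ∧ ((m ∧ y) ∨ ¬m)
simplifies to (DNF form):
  y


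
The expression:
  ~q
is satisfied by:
  {q: False}


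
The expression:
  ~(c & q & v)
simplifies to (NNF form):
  ~c | ~q | ~v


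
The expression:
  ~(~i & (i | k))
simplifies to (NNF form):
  i | ~k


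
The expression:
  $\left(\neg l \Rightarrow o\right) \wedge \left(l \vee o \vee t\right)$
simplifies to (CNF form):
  $l \vee o$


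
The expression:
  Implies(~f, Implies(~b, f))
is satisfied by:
  {b: True, f: True}
  {b: True, f: False}
  {f: True, b: False}


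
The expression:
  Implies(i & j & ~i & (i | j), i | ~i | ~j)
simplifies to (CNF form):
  True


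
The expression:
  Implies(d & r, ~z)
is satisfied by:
  {z: False, d: False, r: False}
  {r: True, z: False, d: False}
  {d: True, z: False, r: False}
  {r: True, d: True, z: False}
  {z: True, r: False, d: False}
  {r: True, z: True, d: False}
  {d: True, z: True, r: False}


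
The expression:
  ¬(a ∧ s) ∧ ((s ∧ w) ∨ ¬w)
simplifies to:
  (s ∧ ¬a) ∨ (¬s ∧ ¬w)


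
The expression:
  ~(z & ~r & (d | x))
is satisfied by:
  {r: True, x: False, z: False, d: False}
  {r: True, d: True, x: False, z: False}
  {r: True, x: True, z: False, d: False}
  {r: True, d: True, x: True, z: False}
  {d: False, x: False, z: False, r: False}
  {d: True, x: False, z: False, r: False}
  {x: True, d: False, z: False, r: False}
  {d: True, x: True, z: False, r: False}
  {z: True, r: True, d: False, x: False}
  {d: True, z: True, r: True, x: False}
  {z: True, r: True, x: True, d: False}
  {d: True, z: True, r: True, x: True}
  {z: True, r: False, x: False, d: False}


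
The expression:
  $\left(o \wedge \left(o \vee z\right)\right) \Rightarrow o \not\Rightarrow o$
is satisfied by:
  {o: False}


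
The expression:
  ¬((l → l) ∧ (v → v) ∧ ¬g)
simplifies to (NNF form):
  g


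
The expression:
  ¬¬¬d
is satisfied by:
  {d: False}


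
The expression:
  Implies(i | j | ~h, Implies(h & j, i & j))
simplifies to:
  i | ~h | ~j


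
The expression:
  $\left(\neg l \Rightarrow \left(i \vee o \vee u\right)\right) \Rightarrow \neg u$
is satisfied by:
  {u: False}


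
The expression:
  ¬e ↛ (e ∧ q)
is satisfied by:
  {e: False}


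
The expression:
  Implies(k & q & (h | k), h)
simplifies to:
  h | ~k | ~q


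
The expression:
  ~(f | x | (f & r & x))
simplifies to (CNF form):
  ~f & ~x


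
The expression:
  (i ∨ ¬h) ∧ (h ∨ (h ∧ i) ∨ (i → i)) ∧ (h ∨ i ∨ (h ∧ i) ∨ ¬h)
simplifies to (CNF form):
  i ∨ ¬h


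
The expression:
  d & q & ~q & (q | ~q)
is never true.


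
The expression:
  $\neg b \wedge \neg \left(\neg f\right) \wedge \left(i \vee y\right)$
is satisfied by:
  {i: True, y: True, f: True, b: False}
  {i: True, f: True, y: False, b: False}
  {y: True, f: True, i: False, b: False}


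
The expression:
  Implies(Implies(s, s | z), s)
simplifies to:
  s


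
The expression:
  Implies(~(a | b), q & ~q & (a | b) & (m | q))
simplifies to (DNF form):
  a | b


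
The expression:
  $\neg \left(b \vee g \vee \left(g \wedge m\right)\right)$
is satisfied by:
  {g: False, b: False}


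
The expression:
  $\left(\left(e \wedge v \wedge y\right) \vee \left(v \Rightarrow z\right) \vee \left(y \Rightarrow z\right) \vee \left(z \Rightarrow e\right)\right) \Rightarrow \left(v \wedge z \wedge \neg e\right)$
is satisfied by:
  {z: True, v: True, e: False}


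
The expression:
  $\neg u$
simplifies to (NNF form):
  $\neg u$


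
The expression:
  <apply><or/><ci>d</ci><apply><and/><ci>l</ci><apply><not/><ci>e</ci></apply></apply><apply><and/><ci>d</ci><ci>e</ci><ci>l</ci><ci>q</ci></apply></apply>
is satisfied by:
  {d: True, l: True, e: False}
  {d: True, l: False, e: False}
  {d: True, e: True, l: True}
  {d: True, e: True, l: False}
  {l: True, e: False, d: False}


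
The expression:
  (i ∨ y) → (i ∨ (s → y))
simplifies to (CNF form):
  True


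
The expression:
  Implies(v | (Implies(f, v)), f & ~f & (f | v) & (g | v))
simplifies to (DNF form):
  f & ~v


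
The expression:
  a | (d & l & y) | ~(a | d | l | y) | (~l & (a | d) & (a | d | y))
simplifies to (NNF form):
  a | (d & y) | (~l & ~y)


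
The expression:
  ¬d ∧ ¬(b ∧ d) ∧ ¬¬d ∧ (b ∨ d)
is never true.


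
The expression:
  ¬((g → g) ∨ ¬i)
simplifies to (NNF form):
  False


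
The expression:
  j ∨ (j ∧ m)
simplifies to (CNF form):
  j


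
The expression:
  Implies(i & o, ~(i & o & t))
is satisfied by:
  {o: False, t: False, i: False}
  {i: True, o: False, t: False}
  {t: True, o: False, i: False}
  {i: True, t: True, o: False}
  {o: True, i: False, t: False}
  {i: True, o: True, t: False}
  {t: True, o: True, i: False}


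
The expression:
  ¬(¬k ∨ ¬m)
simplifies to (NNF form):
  k ∧ m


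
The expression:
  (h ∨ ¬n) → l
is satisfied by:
  {n: True, l: True, h: False}
  {l: True, h: False, n: False}
  {n: True, l: True, h: True}
  {l: True, h: True, n: False}
  {n: True, h: False, l: False}


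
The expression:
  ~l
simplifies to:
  ~l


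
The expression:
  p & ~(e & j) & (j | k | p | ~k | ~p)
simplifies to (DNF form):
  (p & ~e) | (p & ~j)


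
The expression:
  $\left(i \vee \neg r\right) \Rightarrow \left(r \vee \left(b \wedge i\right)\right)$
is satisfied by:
  {r: True, b: True, i: True}
  {r: True, b: True, i: False}
  {r: True, i: True, b: False}
  {r: True, i: False, b: False}
  {b: True, i: True, r: False}


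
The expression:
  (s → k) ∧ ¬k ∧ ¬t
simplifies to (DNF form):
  ¬k ∧ ¬s ∧ ¬t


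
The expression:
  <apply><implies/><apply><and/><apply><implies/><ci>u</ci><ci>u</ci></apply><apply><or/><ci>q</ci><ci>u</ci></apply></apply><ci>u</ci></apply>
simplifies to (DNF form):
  <apply><or/><ci>u</ci><apply><not/><ci>q</ci></apply></apply>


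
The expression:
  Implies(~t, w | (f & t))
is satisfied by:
  {t: True, w: True}
  {t: True, w: False}
  {w: True, t: False}


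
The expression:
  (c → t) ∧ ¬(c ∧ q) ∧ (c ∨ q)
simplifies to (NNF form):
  (c ∨ q) ∧ (q ∨ t) ∧ (¬c ∨ ¬q)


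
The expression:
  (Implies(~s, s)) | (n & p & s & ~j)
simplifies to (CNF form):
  s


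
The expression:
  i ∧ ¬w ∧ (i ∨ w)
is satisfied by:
  {i: True, w: False}
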